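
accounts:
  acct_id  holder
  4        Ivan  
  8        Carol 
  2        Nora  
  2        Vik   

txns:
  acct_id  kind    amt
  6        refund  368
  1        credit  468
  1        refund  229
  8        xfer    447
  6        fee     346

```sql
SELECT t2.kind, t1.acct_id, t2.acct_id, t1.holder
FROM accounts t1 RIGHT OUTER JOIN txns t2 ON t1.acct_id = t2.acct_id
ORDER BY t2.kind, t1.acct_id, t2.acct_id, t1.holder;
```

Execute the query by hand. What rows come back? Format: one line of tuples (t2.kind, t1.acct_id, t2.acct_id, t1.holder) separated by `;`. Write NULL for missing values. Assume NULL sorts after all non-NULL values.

(credit, NULL, 1, NULL); (fee, NULL, 6, NULL); (refund, NULL, 1, NULL); (refund, NULL, 6, NULL); (xfer, 8, 8, Carol)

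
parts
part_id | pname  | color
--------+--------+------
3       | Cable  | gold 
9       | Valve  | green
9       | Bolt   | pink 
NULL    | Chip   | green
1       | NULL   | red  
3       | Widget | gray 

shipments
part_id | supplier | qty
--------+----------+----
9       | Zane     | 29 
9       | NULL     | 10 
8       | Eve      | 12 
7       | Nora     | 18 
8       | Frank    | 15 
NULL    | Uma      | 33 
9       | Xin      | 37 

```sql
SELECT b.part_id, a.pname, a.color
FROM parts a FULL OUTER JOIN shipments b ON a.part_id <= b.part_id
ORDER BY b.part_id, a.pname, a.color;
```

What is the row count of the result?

26

FULL OUTER JOIN keeps every row from both sides; unmatched rows get NULL for the other side's columns.
Matching on a.part_id <= b.part_id. A NULL in a compared column never satisfies the condition.
- a row (part_id=3): matches 6 b row(s) → 6 output row(s).
- a row (part_id=9): matches 3 b row(s) → 3 output row(s).
- a row (part_id=9): matches 3 b row(s) → 3 output row(s).
- a row (part_id=NULL): no match → kept, b columns NULL.
- a row (part_id=1): matches 6 b row(s) → 6 output row(s).
- a row (part_id=3): matches 6 b row(s) → 6 output row(s).
- 1 b row(s) had no a match → kept, a columns NULL.
Total: 24 matched + 2 padded = 26 rows.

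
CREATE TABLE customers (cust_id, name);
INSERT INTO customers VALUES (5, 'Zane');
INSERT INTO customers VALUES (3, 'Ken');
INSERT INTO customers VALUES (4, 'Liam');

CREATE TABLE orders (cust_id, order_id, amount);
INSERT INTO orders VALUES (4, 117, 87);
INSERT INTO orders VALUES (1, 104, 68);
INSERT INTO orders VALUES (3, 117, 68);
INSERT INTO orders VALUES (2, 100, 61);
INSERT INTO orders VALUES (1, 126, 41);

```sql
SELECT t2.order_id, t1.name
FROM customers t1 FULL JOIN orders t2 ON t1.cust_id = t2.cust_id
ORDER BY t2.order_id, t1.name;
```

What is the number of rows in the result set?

6

FULL OUTER JOIN keeps every row from both sides; unmatched rows get NULL for the other side's columns.
Matching on t1.cust_id = t2.cust_id.
Matched pairs: 2; unmatched t1 rows kept: 1; unmatched t2 rows kept: 3.
Total: 2 matched + 4 padded = 6 rows.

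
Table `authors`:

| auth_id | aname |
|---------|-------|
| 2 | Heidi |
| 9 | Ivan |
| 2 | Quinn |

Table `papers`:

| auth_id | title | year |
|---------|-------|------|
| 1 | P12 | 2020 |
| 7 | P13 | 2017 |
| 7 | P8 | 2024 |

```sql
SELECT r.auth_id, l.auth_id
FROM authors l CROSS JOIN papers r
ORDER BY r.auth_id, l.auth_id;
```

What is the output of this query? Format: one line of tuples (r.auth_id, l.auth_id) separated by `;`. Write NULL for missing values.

CROSS JOIN pairs every row of `authors` with every row of `papers`: 3 × 3 = 9 rows.
After projecting and ordering:
r.auth_id | l.auth_id
1 | 2
1 | 2
1 | 9
7 | 2
7 | 2
7 | 2
7 | 2
7 | 9
7 | 9

(1, 2); (1, 2); (1, 9); (7, 2); (7, 2); (7, 2); (7, 2); (7, 9); (7, 9)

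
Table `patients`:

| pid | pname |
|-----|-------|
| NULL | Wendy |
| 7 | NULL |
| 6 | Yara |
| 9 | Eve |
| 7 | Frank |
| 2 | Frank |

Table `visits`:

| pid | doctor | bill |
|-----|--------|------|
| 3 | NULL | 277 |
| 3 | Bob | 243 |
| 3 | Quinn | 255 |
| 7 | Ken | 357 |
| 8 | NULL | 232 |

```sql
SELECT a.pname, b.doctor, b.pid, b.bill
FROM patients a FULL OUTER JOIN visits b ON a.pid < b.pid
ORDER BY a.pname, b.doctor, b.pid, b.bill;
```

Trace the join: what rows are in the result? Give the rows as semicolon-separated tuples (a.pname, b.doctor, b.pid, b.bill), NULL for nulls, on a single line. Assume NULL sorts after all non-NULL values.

FULL OUTER JOIN keeps every row from both sides; unmatched rows get NULL for the other side's columns.
Matching on a.pid < b.pid. A NULL in a compared column never satisfies the condition.
- a row (pid=NULL): no match → kept, b columns NULL.
- a row (pid=7): matches 1 b row(s) → 1 output row(s).
- a row (pid=6): matches 2 b row(s) → 2 output row(s).
- a row (pid=9): no match → kept, b columns NULL.
- a row (pid=7): matches 1 b row(s) → 1 output row(s).
- a row (pid=2): matches 5 b row(s) → 5 output row(s).

(Eve, NULL, NULL, NULL); (Frank, Bob, 3, 243); (Frank, Ken, 7, 357); (Frank, Quinn, 3, 255); (Frank, NULL, 3, 277); (Frank, NULL, 8, 232); (Frank, NULL, 8, 232); (Wendy, NULL, NULL, NULL); (Yara, Ken, 7, 357); (Yara, NULL, 8, 232); (NULL, NULL, 8, 232)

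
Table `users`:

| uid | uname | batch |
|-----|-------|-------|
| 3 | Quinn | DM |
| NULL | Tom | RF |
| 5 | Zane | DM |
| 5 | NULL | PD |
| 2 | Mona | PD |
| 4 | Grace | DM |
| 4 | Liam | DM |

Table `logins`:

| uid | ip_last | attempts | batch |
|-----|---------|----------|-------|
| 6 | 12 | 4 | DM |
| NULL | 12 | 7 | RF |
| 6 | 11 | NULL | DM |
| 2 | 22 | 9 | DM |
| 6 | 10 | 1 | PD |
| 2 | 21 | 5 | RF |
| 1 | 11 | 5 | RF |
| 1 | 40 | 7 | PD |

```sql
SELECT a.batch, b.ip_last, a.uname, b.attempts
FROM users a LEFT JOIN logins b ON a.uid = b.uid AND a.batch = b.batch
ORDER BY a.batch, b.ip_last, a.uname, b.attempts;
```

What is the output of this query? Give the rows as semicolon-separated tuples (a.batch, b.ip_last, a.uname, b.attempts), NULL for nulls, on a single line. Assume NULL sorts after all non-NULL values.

(DM, NULL, Grace, NULL); (DM, NULL, Liam, NULL); (DM, NULL, Quinn, NULL); (DM, NULL, Zane, NULL); (PD, NULL, Mona, NULL); (PD, NULL, NULL, NULL); (RF, NULL, Tom, NULL)

LEFT JOIN keeps every row from `users`; unmatched rows get NULL for `logins`'s columns.
Matching on a.uid = b.uid AND a.batch = b.batch. A NULL in a compared column never satisfies the condition.
- a (uid=3, batch=DM) has no partner → padded with NULL.
- a (uid=NULL, batch=RF) has no partner → padded with NULL.
- a (uid=5, batch=DM) has no partner → padded with NULL.
- a (uid=5, batch=PD) has no partner → padded with NULL.
- a (uid=2, batch=PD) has no partner → padded with NULL.
- a (uid=4, batch=DM) has no partner → padded with NULL.
- a (uid=4, batch=DM) has no partner → padded with NULL.
After projecting and ordering:
a.batch | b.ip_last | a.uname | b.attempts
DM | NULL | Grace | NULL
DM | NULL | Liam | NULL
DM | NULL | Quinn | NULL
DM | NULL | Zane | NULL
PD | NULL | Mona | NULL
PD | NULL | NULL | NULL
RF | NULL | Tom | NULL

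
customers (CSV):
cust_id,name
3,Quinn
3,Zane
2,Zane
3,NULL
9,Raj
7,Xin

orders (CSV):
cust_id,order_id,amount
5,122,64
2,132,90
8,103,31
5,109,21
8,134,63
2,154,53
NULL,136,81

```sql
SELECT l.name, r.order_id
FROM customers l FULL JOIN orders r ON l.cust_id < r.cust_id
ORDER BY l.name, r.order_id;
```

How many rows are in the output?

FULL OUTER JOIN keeps every row from both sides; unmatched rows get NULL for the other side's columns.
Matching on l.cust_id < r.cust_id. A NULL in a compared column never satisfies the condition.
- l[0] cust_id=3 → 4 match(es) in r → 4 row(s).
- l[1] cust_id=3 → 4 match(es) in r → 4 row(s).
- l[2] cust_id=2 → 4 match(es) in r → 4 row(s).
- l[3] cust_id=3 → 4 match(es) in r → 4 row(s).
- l[4] cust_id=9 → no match; kept with NULLs on the r side.
- l[5] cust_id=7 → 2 match(es) in r → 2 row(s).
- 3 r row(s) had no l match → kept, l columns NULL.
Total: 18 matched + 4 padded = 22 rows.

22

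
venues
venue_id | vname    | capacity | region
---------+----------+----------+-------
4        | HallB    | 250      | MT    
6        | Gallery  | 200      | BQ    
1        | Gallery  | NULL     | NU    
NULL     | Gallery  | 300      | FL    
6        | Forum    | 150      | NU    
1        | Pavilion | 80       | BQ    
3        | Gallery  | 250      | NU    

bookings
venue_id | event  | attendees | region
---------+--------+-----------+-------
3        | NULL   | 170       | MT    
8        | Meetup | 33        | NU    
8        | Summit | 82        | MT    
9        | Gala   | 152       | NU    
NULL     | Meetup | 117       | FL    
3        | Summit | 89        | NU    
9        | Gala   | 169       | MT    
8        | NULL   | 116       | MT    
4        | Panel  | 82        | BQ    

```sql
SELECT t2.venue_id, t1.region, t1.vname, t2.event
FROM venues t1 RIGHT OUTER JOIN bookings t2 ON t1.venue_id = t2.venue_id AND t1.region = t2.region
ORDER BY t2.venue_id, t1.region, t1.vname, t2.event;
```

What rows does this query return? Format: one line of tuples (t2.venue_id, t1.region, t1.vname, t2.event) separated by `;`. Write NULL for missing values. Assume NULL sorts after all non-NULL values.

(3, NU, Gallery, Summit); (3, NULL, NULL, NULL); (4, NULL, NULL, Panel); (8, NULL, NULL, Meetup); (8, NULL, NULL, Summit); (8, NULL, NULL, NULL); (9, NULL, NULL, Gala); (9, NULL, NULL, Gala); (NULL, NULL, NULL, Meetup)

RIGHT JOIN keeps every row from `bookings`; unmatched rows get NULL for `venues`'s columns.
Matching on t1.venue_id = t2.venue_id AND t1.region = t2.region. A NULL in a compared column never satisfies the condition.
Matched pairs: 1; unmatched t2 rows kept: 8.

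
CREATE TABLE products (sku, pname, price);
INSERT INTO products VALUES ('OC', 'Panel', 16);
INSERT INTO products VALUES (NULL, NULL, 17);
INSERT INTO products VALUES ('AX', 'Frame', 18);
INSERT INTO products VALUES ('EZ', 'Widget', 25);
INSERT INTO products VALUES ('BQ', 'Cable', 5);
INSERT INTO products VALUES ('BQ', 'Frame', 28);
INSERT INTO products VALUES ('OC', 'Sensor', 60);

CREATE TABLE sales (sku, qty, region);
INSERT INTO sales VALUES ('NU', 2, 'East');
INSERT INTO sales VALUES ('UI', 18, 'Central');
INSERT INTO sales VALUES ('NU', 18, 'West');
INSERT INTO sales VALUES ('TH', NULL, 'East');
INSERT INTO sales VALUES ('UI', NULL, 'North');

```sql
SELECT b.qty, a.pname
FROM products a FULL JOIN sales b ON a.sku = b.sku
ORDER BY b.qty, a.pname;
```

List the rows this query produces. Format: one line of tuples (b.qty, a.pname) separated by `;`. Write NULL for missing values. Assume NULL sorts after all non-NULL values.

FULL OUTER JOIN keeps every row from both sides; unmatched rows get NULL for the other side's columns.
Matching on a.sku = b.sku. A NULL in a compared column never satisfies the condition.
- a (sku=OC) has no partner → padded with NULL.
- a (sku=NULL) has no partner → padded with NULL.
- a (sku=AX) has no partner → padded with NULL.
- a (sku=EZ) has no partner → padded with NULL.
- a (sku=BQ) has no partner → padded with NULL.
- a (sku=BQ) has no partner → padded with NULL.
- a (sku=OC) has no partner → padded with NULL.
- 5 b row(s) had no a match → kept, a columns NULL.

(2, NULL); (18, NULL); (18, NULL); (NULL, Cable); (NULL, Frame); (NULL, Frame); (NULL, Panel); (NULL, Sensor); (NULL, Widget); (NULL, NULL); (NULL, NULL); (NULL, NULL)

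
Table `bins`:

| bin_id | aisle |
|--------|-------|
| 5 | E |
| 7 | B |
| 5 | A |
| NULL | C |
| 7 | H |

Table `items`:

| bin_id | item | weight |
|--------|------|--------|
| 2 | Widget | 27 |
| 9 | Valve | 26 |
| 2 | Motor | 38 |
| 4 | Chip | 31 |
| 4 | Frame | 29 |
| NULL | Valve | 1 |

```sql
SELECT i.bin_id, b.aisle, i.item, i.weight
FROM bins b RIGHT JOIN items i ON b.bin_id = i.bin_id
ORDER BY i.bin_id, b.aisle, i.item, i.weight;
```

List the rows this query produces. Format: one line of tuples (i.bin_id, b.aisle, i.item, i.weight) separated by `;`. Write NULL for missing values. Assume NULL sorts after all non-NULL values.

(2, NULL, Motor, 38); (2, NULL, Widget, 27); (4, NULL, Chip, 31); (4, NULL, Frame, 29); (9, NULL, Valve, 26); (NULL, NULL, Valve, 1)

RIGHT JOIN keeps every row from `items`; unmatched rows get NULL for `bins`'s columns.
Matching on b.bin_id = i.bin_id. A NULL in a compared column never satisfies the condition.
- bin_id=5: no matching i row.
- bin_id=7: no matching i row.
- bin_id=5: no matching i row.
- bin_id=NULL: no matching i row.
- bin_id=7: no matching i row.
- 6 i row(s) had no b match → kept, b columns NULL.
After projecting and ordering:
i.bin_id | b.aisle | i.item | i.weight
2 | NULL | Motor | 38
2 | NULL | Widget | 27
4 | NULL | Chip | 31
4 | NULL | Frame | 29
9 | NULL | Valve | 26
NULL | NULL | Valve | 1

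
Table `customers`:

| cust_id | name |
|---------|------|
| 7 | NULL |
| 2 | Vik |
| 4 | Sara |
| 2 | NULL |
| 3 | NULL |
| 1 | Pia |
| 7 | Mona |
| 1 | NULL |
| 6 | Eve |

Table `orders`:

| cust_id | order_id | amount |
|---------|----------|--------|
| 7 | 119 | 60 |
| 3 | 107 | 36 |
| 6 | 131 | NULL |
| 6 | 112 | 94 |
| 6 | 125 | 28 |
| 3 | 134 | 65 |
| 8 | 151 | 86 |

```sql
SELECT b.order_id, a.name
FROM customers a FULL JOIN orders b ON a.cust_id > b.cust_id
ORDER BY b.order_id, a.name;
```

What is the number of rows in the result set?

FULL OUTER JOIN keeps every row from both sides; unmatched rows get NULL for the other side's columns.
Matching on a.cust_id > b.cust_id.
- a (cust_id=7) pairs with 5 row(s) of b.
- a (cust_id=2) has no partner → padded with NULL.
- a (cust_id=4) pairs with 2 row(s) of b.
- a (cust_id=2) has no partner → padded with NULL.
- a (cust_id=3) has no partner → padded with NULL.
- a (cust_id=1) has no partner → padded with NULL.
- a (cust_id=7) pairs with 5 row(s) of b.
- a (cust_id=1) has no partner → padded with NULL.
- a (cust_id=6) pairs with 2 row(s) of b.
- plus 2 unmatched b row(s), each kept with NULL a columns.
Total: 14 matched + 7 padded = 21 rows.

21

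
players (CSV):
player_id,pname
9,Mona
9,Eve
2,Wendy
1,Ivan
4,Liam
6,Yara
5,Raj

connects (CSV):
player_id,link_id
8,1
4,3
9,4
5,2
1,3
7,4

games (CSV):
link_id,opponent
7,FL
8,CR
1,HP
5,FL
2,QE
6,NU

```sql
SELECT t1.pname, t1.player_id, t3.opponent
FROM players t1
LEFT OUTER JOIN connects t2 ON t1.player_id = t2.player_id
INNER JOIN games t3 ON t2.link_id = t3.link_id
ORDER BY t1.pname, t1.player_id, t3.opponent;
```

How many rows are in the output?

Evaluate left to right. First `players t1 LEFT JOIN connects t2` on player_id: 7 row(s).
Then INNER JOIN `games t3` on link_id: keep only rows whose t2.link_id appears in t3.
Result: 1 row(s).

1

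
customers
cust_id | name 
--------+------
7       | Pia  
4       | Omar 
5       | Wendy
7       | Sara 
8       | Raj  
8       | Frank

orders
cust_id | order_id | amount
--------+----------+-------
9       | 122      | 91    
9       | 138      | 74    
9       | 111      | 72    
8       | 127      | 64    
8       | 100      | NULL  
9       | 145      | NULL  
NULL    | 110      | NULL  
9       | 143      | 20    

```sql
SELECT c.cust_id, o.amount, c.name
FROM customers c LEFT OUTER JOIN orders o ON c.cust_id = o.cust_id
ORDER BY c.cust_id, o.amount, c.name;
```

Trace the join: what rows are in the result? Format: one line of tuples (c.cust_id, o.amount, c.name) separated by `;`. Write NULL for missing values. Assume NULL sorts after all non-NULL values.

(4, NULL, Omar); (5, NULL, Wendy); (7, NULL, Pia); (7, NULL, Sara); (8, 64, Frank); (8, 64, Raj); (8, NULL, Frank); (8, NULL, Raj)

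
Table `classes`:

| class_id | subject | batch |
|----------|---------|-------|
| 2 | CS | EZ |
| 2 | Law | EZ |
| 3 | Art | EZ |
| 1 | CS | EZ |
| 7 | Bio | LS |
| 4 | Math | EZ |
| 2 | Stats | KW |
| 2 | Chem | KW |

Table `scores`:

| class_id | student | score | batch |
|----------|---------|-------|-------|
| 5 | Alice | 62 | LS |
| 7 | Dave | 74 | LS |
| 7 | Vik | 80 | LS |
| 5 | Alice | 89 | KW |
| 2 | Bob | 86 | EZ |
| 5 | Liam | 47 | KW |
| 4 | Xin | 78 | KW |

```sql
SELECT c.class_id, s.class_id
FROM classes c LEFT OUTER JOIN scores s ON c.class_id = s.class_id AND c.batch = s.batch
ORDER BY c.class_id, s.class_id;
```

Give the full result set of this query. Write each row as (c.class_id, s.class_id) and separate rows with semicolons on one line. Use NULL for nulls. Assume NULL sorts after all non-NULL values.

LEFT JOIN keeps every row from `classes`; unmatched rows get NULL for `scores`'s columns.
Matching on c.class_id = s.class_id AND c.batch = s.batch.
- c[0] class_id=2, batch=EZ → 1 match(es) in s → 1 row(s).
- c[1] class_id=2, batch=EZ → 1 match(es) in s → 1 row(s).
- c[2] class_id=3, batch=EZ → no match; kept with NULLs on the s side.
- c[3] class_id=1, batch=EZ → no match; kept with NULLs on the s side.
- c[4] class_id=7, batch=LS → 2 match(es) in s → 2 row(s).
- c[5] class_id=4, batch=EZ → no match; kept with NULLs on the s side.
- c[6] class_id=2, batch=KW → no match; kept with NULLs on the s side.
- c[7] class_id=2, batch=KW → no match; kept with NULLs on the s side.
After projecting and ordering:
c.class_id | s.class_id
1 | NULL
2 | 2
2 | 2
2 | NULL
2 | NULL
3 | NULL
4 | NULL
7 | 7
7 | 7

(1, NULL); (2, 2); (2, 2); (2, NULL); (2, NULL); (3, NULL); (4, NULL); (7, 7); (7, 7)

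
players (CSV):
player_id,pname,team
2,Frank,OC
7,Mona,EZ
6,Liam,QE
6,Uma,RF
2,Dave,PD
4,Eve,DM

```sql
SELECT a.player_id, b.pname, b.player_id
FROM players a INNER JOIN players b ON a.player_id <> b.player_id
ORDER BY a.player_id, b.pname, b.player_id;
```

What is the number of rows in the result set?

INNER JOIN keeps only pairs where the ON condition holds.
Matching on a.player_id <> b.player_id.
- player_id=2: 4 matching b row(s), so 4 row(s) emitted.
- player_id=7: 5 matching b row(s), so 5 row(s) emitted.
- player_id=6: 4 matching b row(s), so 4 row(s) emitted.
- player_id=6: 4 matching b row(s), so 4 row(s) emitted.
- player_id=2: 4 matching b row(s), so 4 row(s) emitted.
- player_id=4: 5 matching b row(s), so 5 row(s) emitted.
Total: 26 rows.

26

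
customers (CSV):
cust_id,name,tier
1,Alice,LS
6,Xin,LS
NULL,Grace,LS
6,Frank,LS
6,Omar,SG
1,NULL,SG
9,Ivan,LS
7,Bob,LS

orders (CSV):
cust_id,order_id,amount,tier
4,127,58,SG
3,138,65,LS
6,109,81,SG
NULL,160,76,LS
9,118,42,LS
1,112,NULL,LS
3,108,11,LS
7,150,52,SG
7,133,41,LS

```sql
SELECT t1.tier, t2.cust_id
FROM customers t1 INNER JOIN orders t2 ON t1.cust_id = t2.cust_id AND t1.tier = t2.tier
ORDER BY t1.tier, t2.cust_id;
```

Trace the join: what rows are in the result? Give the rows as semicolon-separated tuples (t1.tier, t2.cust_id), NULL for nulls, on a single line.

INNER JOIN keeps only pairs where the ON condition holds.
Matching on t1.cust_id = t2.cust_id AND t1.tier = t2.tier. A NULL in a compared column never satisfies the condition.
- t1 row (cust_id=1, tier=LS): matches 1 t2 row(s) → 1 output row(s).
- t1 row (cust_id=6, tier=LS): no match → dropped.
- t1 row (cust_id=NULL, tier=LS): no match → dropped.
- t1 row (cust_id=6, tier=LS): no match → dropped.
- t1 row (cust_id=6, tier=SG): matches 1 t2 row(s) → 1 output row(s).
- t1 row (cust_id=1, tier=SG): no match → dropped.
- t1 row (cust_id=9, tier=LS): matches 1 t2 row(s) → 1 output row(s).
- t1 row (cust_id=7, tier=LS): matches 1 t2 row(s) → 1 output row(s).
After projecting and ordering:
t1.tier | t2.cust_id
LS | 1
LS | 7
LS | 9
SG | 6

(LS, 1); (LS, 7); (LS, 9); (SG, 6)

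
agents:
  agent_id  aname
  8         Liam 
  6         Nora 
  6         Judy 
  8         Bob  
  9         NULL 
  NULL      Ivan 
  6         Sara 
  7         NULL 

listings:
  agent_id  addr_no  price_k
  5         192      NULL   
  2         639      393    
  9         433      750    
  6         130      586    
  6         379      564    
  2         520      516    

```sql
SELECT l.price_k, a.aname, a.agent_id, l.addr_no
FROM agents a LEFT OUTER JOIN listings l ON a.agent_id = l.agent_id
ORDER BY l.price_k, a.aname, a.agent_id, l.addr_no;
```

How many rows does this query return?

LEFT JOIN keeps every row from `agents`; unmatched rows get NULL for `listings`'s columns.
Matching on a.agent_id = l.agent_id. A NULL in a compared column never satisfies the condition.
- a row (agent_id=8): no match → kept, l columns NULL.
- a row (agent_id=6): matches 2 l row(s) → 2 output row(s).
- a row (agent_id=6): matches 2 l row(s) → 2 output row(s).
- a row (agent_id=8): no match → kept, l columns NULL.
- a row (agent_id=9): matches 1 l row(s) → 1 output row(s).
- a row (agent_id=NULL): no match → kept, l columns NULL.
- a row (agent_id=6): matches 2 l row(s) → 2 output row(s).
- a row (agent_id=7): no match → kept, l columns NULL.
Total: 7 matched + 4 padded = 11 rows.

11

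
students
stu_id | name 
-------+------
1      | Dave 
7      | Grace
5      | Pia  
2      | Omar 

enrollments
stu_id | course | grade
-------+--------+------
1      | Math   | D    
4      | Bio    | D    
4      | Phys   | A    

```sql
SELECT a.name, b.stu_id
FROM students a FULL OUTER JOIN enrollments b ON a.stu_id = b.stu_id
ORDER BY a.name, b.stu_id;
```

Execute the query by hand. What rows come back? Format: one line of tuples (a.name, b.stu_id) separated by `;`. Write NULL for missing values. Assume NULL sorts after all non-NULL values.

FULL OUTER JOIN keeps every row from both sides; unmatched rows get NULL for the other side's columns.
Matching on a.stu_id = b.stu_id.
- a (stu_id=1) pairs with 1 row(s) of b.
- a (stu_id=7) has no partner → padded with NULL.
- a (stu_id=5) has no partner → padded with NULL.
- a (stu_id=2) has no partner → padded with NULL.
- 2 row(s) from b found no a partner → padded with NULL.
After projecting and ordering:
a.name | b.stu_id
Dave | 1
Grace | NULL
Omar | NULL
Pia | NULL
NULL | 4
NULL | 4

(Dave, 1); (Grace, NULL); (Omar, NULL); (Pia, NULL); (NULL, 4); (NULL, 4)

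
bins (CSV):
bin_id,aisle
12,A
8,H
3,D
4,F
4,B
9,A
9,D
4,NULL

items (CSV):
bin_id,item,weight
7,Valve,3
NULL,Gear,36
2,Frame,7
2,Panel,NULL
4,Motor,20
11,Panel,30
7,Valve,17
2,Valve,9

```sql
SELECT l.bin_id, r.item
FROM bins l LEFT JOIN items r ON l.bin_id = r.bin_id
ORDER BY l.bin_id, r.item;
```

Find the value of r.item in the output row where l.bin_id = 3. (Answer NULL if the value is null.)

NULL

LEFT JOIN keeps every row from `bins`; unmatched rows get NULL for `items`'s columns.
Matching on l.bin_id = r.bin_id. A NULL in a compared column never satisfies the condition.
- l (bin_id=12) has no partner → padded with NULL.
- l (bin_id=8) has no partner → padded with NULL.
- l (bin_id=3) has no partner → padded with NULL.
- l (bin_id=4) pairs with 1 row(s) of r.
- l (bin_id=4) pairs with 1 row(s) of r.
- l (bin_id=9) has no partner → padded with NULL.
- l (bin_id=9) has no partner → padded with NULL.
- l (bin_id=4) pairs with 1 row(s) of r.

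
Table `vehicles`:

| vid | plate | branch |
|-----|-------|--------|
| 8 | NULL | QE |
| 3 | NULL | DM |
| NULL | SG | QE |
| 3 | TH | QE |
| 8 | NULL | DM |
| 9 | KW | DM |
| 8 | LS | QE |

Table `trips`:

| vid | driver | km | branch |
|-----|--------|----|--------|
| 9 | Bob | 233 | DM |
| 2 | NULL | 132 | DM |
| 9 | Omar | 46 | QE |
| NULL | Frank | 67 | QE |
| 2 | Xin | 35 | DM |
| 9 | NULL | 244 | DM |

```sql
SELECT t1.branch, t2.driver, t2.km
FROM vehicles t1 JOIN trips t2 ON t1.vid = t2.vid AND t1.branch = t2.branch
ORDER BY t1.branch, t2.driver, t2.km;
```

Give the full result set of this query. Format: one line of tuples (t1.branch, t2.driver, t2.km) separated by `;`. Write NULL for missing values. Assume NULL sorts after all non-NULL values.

(DM, Bob, 233); (DM, NULL, 244)

INNER JOIN keeps only pairs where the ON condition holds.
Matching on t1.vid = t2.vid AND t1.branch = t2.branch. A NULL in a compared column never satisfies the condition.
- t1 (vid=8, branch=QE) has no partner → excluded.
- t1 (vid=3, branch=DM) has no partner → excluded.
- t1 (vid=NULL, branch=QE) has no partner → excluded.
- t1 (vid=3, branch=QE) has no partner → excluded.
- t1 (vid=8, branch=DM) has no partner → excluded.
- t1 (vid=9, branch=DM) pairs with 2 row(s) of t2.
- t1 (vid=8, branch=QE) has no partner → excluded.
After projecting and ordering:
t1.branch | t2.driver | t2.km
DM | Bob | 233
DM | NULL | 244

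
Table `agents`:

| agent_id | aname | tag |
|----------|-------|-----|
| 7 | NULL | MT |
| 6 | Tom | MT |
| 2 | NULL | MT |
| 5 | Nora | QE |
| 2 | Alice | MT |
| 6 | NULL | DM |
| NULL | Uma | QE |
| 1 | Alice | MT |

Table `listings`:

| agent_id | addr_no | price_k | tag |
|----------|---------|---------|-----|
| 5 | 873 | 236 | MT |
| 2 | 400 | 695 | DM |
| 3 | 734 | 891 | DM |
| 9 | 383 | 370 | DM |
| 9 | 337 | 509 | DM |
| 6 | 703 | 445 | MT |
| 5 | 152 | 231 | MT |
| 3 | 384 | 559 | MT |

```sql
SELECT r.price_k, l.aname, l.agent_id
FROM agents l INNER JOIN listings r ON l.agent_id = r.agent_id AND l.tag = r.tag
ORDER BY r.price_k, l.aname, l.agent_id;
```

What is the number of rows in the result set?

1

INNER JOIN keeps only pairs where the ON condition holds.
Matching on l.agent_id = r.agent_id AND l.tag = r.tag. A NULL in a compared column never satisfies the condition.
- agent_id=7, tag=MT: no matching r row, dropped.
- agent_id=6, tag=MT: 1 matching r row(s), so 1 row(s) emitted.
- agent_id=2, tag=MT: no matching r row, dropped.
- agent_id=5, tag=QE: no matching r row, dropped.
- agent_id=2, tag=MT: no matching r row, dropped.
- agent_id=6, tag=DM: no matching r row, dropped.
- agent_id=NULL, tag=QE: no matching r row, dropped.
- agent_id=1, tag=MT: no matching r row, dropped.
Total: 1 rows.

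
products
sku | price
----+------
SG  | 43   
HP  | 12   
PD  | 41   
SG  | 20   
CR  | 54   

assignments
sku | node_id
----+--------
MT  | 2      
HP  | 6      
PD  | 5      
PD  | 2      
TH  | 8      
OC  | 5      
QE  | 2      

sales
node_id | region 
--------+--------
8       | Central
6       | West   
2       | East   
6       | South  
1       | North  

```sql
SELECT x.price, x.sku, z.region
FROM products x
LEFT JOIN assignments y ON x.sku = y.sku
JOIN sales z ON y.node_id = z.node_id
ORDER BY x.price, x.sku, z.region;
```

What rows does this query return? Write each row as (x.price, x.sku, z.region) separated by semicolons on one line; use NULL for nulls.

Joins associate left-to-right: products LEFT JOIN assignments on sku gives 6 intermediate row(s).
Then INNER JOIN `sales z` on node_id: keep only rows whose y.node_id appears in z.

(12, HP, South); (12, HP, West); (41, PD, East)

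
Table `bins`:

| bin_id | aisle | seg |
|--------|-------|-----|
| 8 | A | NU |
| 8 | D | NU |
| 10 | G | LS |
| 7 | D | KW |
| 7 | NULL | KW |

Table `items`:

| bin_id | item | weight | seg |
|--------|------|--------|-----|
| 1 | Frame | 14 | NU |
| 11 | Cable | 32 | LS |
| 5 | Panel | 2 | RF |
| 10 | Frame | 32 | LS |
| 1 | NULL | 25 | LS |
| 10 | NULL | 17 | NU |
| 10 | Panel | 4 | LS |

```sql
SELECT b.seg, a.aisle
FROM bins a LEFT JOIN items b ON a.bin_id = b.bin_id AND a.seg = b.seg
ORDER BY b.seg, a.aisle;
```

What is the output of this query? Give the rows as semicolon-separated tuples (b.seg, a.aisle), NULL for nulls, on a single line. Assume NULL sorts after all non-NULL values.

LEFT JOIN keeps every row from `bins`; unmatched rows get NULL for `items`'s columns.
Matching on a.bin_id = b.bin_id AND a.seg = b.seg.
Matched pairs: 2; unmatched a rows kept: 4.

(LS, G); (LS, G); (NULL, A); (NULL, D); (NULL, D); (NULL, NULL)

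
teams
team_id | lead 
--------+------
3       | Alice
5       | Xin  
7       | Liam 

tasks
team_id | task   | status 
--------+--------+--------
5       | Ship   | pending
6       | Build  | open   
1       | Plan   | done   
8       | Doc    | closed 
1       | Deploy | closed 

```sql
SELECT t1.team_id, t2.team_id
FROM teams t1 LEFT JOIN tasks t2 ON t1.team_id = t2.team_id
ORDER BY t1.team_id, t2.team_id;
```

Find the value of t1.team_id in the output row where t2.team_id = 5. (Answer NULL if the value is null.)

5

LEFT JOIN keeps every row from `teams`; unmatched rows get NULL for `tasks`'s columns.
Matching on t1.team_id = t2.team_id.
Matched pairs: 1; unmatched t1 rows kept: 2.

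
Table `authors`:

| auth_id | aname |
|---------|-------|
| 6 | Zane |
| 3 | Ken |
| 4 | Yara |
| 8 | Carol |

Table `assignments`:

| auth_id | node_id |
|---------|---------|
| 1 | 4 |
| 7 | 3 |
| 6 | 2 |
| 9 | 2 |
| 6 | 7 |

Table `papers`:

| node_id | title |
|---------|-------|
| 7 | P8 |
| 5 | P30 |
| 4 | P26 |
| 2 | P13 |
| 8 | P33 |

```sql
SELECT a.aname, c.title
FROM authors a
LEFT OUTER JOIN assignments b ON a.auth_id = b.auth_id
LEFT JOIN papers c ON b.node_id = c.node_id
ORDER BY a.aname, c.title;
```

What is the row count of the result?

5

Evaluate left to right. First `authors a LEFT JOIN assignments b` on auth_id: 5 row(s).
Then LEFT JOIN `papers c` on node_id: each of those 5 rows is kept; rows whose b.node_id has no match in c get NULL for c's columns.
Result: 5 row(s).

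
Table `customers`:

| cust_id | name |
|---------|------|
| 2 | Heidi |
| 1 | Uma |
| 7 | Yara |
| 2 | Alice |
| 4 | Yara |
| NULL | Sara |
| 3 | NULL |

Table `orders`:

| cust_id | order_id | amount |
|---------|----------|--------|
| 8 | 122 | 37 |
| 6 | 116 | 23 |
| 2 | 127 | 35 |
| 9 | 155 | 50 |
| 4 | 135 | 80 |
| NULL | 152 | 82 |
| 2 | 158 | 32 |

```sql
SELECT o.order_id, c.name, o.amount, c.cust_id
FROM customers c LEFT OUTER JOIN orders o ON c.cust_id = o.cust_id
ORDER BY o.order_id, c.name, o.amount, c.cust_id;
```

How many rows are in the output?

LEFT JOIN keeps every row from `customers`; unmatched rows get NULL for `orders`'s columns.
Matching on c.cust_id = o.cust_id. A NULL in a compared column never satisfies the condition.
- cust_id=2: 2 matching o row(s), so 2 row(s) emitted.
- cust_id=1: no o row matches, row kept with o columns NULL.
- cust_id=7: no o row matches, row kept with o columns NULL.
- cust_id=2: 2 matching o row(s), so 2 row(s) emitted.
- cust_id=4: 1 matching o row(s), so 1 row(s) emitted.
- cust_id=NULL: no o row matches, row kept with o columns NULL.
- cust_id=3: no o row matches, row kept with o columns NULL.
Total: 5 matched + 4 padded = 9 rows.

9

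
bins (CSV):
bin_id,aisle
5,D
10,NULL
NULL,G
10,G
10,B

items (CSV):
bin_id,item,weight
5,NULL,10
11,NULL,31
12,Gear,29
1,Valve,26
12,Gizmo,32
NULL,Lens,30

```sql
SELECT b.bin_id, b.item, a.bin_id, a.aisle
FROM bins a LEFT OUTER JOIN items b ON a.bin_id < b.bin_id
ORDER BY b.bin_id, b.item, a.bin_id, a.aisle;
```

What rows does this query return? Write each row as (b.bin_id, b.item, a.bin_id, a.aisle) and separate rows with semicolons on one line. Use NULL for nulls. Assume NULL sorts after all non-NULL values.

(11, NULL, 5, D); (11, NULL, 10, B); (11, NULL, 10, G); (11, NULL, 10, NULL); (12, Gear, 5, D); (12, Gear, 10, B); (12, Gear, 10, G); (12, Gear, 10, NULL); (12, Gizmo, 5, D); (12, Gizmo, 10, B); (12, Gizmo, 10, G); (12, Gizmo, 10, NULL); (NULL, NULL, NULL, G)

LEFT JOIN keeps every row from `bins`; unmatched rows get NULL for `items`'s columns.
Matching on a.bin_id < b.bin_id. A NULL in a compared column never satisfies the condition.
Matched pairs: 12; unmatched a rows kept: 1.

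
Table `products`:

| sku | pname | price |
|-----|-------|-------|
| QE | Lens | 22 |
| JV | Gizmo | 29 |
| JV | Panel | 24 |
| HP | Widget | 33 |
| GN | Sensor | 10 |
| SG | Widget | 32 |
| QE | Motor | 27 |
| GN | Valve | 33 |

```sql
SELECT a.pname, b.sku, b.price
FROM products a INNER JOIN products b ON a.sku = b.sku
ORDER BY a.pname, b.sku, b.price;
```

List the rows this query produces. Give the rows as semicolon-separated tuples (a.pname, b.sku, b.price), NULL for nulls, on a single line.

INNER JOIN keeps only pairs where the ON condition holds.
Matching on a.sku = b.sku.
Matched pairs: 14.

(Gizmo, JV, 24); (Gizmo, JV, 29); (Lens, QE, 22); (Lens, QE, 27); (Motor, QE, 22); (Motor, QE, 27); (Panel, JV, 24); (Panel, JV, 29); (Sensor, GN, 10); (Sensor, GN, 33); (Valve, GN, 10); (Valve, GN, 33); (Widget, HP, 33); (Widget, SG, 32)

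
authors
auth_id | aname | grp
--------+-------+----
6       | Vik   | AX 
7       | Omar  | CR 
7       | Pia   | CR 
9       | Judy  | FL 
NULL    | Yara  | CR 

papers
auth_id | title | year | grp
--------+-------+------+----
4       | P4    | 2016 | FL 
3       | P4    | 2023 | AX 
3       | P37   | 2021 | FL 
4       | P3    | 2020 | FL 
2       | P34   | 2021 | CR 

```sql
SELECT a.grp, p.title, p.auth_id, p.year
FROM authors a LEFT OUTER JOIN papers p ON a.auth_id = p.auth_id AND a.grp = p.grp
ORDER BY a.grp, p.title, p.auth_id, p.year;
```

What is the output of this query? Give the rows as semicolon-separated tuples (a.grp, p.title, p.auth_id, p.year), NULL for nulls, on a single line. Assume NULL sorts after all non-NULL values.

LEFT JOIN keeps every row from `authors`; unmatched rows get NULL for `papers`'s columns.
Matching on a.auth_id = p.auth_id AND a.grp = p.grp. A NULL in a compared column never satisfies the condition.
- a (auth_id=6, grp=AX) has no partner → padded with NULL.
- a (auth_id=7, grp=CR) has no partner → padded with NULL.
- a (auth_id=7, grp=CR) has no partner → padded with NULL.
- a (auth_id=9, grp=FL) has no partner → padded with NULL.
- a (auth_id=NULL, grp=CR) has no partner → padded with NULL.
After projecting and ordering:
a.grp | p.title | p.auth_id | p.year
AX | NULL | NULL | NULL
CR | NULL | NULL | NULL
CR | NULL | NULL | NULL
CR | NULL | NULL | NULL
FL | NULL | NULL | NULL

(AX, NULL, NULL, NULL); (CR, NULL, NULL, NULL); (CR, NULL, NULL, NULL); (CR, NULL, NULL, NULL); (FL, NULL, NULL, NULL)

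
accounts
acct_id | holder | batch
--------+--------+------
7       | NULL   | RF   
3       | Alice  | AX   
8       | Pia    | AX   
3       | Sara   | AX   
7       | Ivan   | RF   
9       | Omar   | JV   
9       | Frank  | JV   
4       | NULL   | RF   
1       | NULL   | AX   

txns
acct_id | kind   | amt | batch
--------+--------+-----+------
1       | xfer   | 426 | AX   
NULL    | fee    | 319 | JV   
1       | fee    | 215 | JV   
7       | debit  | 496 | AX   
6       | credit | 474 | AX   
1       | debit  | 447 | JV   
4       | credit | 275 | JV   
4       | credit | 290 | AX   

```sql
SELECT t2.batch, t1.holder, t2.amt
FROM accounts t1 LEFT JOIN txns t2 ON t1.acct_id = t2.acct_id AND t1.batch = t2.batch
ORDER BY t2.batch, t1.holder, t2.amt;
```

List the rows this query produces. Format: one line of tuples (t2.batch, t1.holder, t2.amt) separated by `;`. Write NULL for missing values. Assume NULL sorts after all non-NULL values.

(AX, NULL, 426); (NULL, Alice, NULL); (NULL, Frank, NULL); (NULL, Ivan, NULL); (NULL, Omar, NULL); (NULL, Pia, NULL); (NULL, Sara, NULL); (NULL, NULL, NULL); (NULL, NULL, NULL)

LEFT JOIN keeps every row from `accounts`; unmatched rows get NULL for `txns`'s columns.
Matching on t1.acct_id = t2.acct_id AND t1.batch = t2.batch. A NULL in a compared column never satisfies the condition.
- acct_id=7, batch=RF: no t2 row matches, row kept with t2 columns NULL.
- acct_id=3, batch=AX: no t2 row matches, row kept with t2 columns NULL.
- acct_id=8, batch=AX: no t2 row matches, row kept with t2 columns NULL.
- acct_id=3, batch=AX: no t2 row matches, row kept with t2 columns NULL.
- acct_id=7, batch=RF: no t2 row matches, row kept with t2 columns NULL.
- acct_id=9, batch=JV: no t2 row matches, row kept with t2 columns NULL.
- acct_id=9, batch=JV: no t2 row matches, row kept with t2 columns NULL.
- acct_id=4, batch=RF: no t2 row matches, row kept with t2 columns NULL.
- acct_id=1, batch=AX: 1 matching t2 row(s), so 1 row(s) emitted.
After projecting and ordering:
t2.batch | t1.holder | t2.amt
AX | NULL | 426
NULL | Alice | NULL
NULL | Frank | NULL
NULL | Ivan | NULL
NULL | Omar | NULL
NULL | Pia | NULL
NULL | Sara | NULL
NULL | NULL | NULL
NULL | NULL | NULL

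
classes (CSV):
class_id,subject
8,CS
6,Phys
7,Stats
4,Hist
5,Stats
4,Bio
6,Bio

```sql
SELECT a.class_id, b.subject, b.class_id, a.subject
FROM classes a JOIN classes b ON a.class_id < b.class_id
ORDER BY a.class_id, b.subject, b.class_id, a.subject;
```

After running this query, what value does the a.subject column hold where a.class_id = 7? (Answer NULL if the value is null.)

INNER JOIN keeps only pairs where the ON condition holds.
Matching on a.class_id < b.class_id.
- class_id=8: no matching b row, dropped.
- class_id=6: 2 matching b row(s), so 2 row(s) emitted.
- class_id=7: 1 matching b row(s), so 1 row(s) emitted.
- class_id=4: 5 matching b row(s), so 5 row(s) emitted.
- class_id=5: 4 matching b row(s), so 4 row(s) emitted.
- class_id=4: 5 matching b row(s), so 5 row(s) emitted.
- class_id=6: 2 matching b row(s), so 2 row(s) emitted.

Stats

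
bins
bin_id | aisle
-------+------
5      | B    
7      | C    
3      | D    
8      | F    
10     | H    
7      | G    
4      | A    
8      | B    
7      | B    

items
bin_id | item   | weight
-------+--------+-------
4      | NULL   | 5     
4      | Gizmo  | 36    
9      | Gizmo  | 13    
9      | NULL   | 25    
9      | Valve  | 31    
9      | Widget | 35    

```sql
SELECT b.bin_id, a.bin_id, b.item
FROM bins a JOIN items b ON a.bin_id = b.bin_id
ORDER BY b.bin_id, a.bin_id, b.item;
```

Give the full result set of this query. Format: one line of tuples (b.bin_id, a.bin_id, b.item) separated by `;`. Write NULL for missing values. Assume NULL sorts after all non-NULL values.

INNER JOIN keeps only pairs where the ON condition holds.
Matching on a.bin_id = b.bin_id.
Matched pairs: 2.

(4, 4, Gizmo); (4, 4, NULL)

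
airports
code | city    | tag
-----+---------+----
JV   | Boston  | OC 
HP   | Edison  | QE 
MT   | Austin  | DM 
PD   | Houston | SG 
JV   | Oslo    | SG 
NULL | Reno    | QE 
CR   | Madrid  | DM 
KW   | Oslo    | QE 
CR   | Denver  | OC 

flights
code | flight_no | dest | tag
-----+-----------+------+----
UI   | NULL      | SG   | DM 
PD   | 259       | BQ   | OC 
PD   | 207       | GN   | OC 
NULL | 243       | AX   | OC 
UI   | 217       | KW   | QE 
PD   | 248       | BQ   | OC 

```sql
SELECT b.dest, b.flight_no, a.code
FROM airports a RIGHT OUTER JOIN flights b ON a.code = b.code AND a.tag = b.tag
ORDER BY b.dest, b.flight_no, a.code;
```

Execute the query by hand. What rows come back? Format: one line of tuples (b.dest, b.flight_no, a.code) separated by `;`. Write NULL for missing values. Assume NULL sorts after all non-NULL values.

(AX, 243, NULL); (BQ, 248, NULL); (BQ, 259, NULL); (GN, 207, NULL); (KW, 217, NULL); (SG, NULL, NULL)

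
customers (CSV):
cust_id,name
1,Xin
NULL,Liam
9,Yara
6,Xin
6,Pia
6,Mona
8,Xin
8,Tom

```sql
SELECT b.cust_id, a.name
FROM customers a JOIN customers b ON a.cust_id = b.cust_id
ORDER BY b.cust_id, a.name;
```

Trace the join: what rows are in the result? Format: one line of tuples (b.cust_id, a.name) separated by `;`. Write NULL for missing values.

INNER JOIN keeps only pairs where the ON condition holds.
Matching on a.cust_id = b.cust_id. A NULL in a compared column never satisfies the condition.
- cust_id=1: 1 matching b row(s), so 1 row(s) emitted.
- cust_id=NULL: no matching b row, dropped.
- cust_id=9: 1 matching b row(s), so 1 row(s) emitted.
- cust_id=6: 3 matching b row(s), so 3 row(s) emitted.
- cust_id=6: 3 matching b row(s), so 3 row(s) emitted.
- cust_id=6: 3 matching b row(s), so 3 row(s) emitted.
- cust_id=8: 2 matching b row(s), so 2 row(s) emitted.
- cust_id=8: 2 matching b row(s), so 2 row(s) emitted.

(1, Xin); (6, Mona); (6, Mona); (6, Mona); (6, Pia); (6, Pia); (6, Pia); (6, Xin); (6, Xin); (6, Xin); (8, Tom); (8, Tom); (8, Xin); (8, Xin); (9, Yara)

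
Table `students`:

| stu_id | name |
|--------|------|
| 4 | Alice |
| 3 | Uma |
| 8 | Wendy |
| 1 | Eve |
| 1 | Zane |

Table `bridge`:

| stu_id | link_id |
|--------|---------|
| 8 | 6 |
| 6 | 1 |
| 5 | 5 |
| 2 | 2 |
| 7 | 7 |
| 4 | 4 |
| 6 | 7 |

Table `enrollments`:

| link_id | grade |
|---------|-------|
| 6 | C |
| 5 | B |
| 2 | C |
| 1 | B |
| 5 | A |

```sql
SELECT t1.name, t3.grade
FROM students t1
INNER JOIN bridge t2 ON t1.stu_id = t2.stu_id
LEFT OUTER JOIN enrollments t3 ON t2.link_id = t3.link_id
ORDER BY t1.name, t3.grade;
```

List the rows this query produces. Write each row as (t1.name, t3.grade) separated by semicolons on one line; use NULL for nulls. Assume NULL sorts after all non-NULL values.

(Alice, NULL); (Wendy, C)

Step 1 — t1 INNER JOIN t2 on stu_id → 2 row(s).
Then LEFT JOIN `enrollments t3` on link_id: each of those 2 rows is kept; rows whose t2.link_id has no match in t3 get NULL for t3's columns.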